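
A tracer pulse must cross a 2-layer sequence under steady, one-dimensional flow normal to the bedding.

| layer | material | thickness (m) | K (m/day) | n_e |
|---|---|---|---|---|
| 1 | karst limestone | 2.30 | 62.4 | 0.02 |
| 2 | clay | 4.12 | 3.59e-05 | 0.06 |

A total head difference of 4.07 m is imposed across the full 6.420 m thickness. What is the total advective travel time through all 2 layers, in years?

22.6

With flow normal to the layers, continuity requires the same specific discharge q through every layer.
Σ(b_i/K_i) = 2.30/62.4 + 4.12/3.59e-05 = 1.148e+05 d.
q = Δh / Σ(b_i/K_i) = 4.07 / 1.148e+05 = 3.546e-05 m/day.
In each layer the seepage velocity is v_i = q/n_i, so the layer transit time is t_i = b_i·n_i / q:
  layer 1 (karst limestone): t_1 = 2.30 × 0.02 / 3.546e-05 = 1297 d
  layer 2 (clay): t_2 = 4.12 × 0.06 / 3.546e-05 = 6970 d
Total t = Σ t_i = 8267 days = 22.64 years.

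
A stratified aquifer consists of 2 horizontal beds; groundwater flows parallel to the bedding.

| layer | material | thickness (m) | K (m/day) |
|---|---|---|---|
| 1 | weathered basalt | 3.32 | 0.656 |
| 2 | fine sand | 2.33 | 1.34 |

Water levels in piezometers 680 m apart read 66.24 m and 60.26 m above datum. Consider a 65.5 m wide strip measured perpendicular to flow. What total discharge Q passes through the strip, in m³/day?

Flow is parallel to layering, so each bed carries its own Darcy discharge and the transmissivities add.
Σ(K_i·b_i) = 0.656×3.32 + 1.34×2.33 = 5.300 m²/day.
Hydraulic gradient i = (66.24 − 60.26) / 680 = 5.98 / 680 = 0.008794.
Q = Σ(K_i·b_i) · W · i = 5.300 × 65.5 × 0.008794 = 3.053 m³/day.

3.05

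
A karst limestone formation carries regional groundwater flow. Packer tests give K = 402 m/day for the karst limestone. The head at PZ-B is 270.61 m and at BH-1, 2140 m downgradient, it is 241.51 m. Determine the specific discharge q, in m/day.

Hydraulic gradient i = (270.61 − 241.51) / 2140 = 29.1 / 2140 = 0.01360.
Specific discharge q = K · i = 402.0 × 0.01360 = 5.466 m/day.

5.47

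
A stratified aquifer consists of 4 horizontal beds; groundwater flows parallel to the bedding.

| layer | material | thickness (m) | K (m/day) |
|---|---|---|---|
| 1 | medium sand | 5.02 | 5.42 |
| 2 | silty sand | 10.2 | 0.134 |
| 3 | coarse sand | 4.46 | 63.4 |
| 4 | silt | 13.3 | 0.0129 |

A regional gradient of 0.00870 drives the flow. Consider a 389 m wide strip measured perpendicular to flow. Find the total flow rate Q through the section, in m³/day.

1050

Flow is parallel to layering, so each bed carries its own Darcy discharge and the transmissivities add.
Σ(K_i·b_i) = 5.42×5.02 + 0.134×10.2 + 63.4×4.46 + 0.0129×13.3 = 311.5 m²/day.
Hydraulic gradient i = 0.00870.
Q = Σ(K_i·b_i) · W · i = 311.5 × 389 × 0.008700 = 1054 m³/day.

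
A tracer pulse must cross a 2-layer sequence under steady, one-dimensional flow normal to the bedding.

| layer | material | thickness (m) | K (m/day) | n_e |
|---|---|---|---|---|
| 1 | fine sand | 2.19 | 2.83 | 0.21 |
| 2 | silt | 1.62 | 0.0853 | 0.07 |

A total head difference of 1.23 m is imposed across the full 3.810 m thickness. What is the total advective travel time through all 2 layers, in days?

With flow normal to the layers, continuity requires the same specific discharge q through every layer.
Σ(b_i/K_i) = 2.19/2.83 + 1.62/0.0853 = 19.77 d.
q = Δh / Σ(b_i/K_i) = 1.23 / 19.77 = 0.06223 m/day.
In each layer the seepage velocity is v_i = q/n_i, so the layer transit time is t_i = b_i·n_i / q:
  layer 1 (fine sand): t_1 = 2.19 × 0.21 / 0.06223 = 7.390 d
  layer 2 (silt): t_2 = 1.62 × 0.07 / 0.06223 = 1.822 d
Total t = Σ t_i = 9.213 days.

9.21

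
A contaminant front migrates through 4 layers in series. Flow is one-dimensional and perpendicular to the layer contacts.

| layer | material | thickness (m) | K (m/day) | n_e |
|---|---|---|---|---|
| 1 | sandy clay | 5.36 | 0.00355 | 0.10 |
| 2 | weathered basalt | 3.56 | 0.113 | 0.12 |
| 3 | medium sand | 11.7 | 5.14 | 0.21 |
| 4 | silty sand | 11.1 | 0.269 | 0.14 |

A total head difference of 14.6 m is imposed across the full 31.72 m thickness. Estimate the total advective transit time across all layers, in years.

With flow normal to the layers, continuity requires the same specific discharge q through every layer.
Σ(b_i/K_i) = 5.36/0.00355 + 3.56/0.113 + 11.7/5.14 + 11.1/0.269 = 1585 d.
q = Δh / Σ(b_i/K_i) = 14.6 / 1585 = 0.009212 m/day.
In each layer the seepage velocity is v_i = q/n_i, so the layer transit time is t_i = b_i·n_i / q:
  layer 1 (sandy clay): t_1 = 5.36 × 0.10 / 0.009212 = 58.19 d
  layer 2 (weathered basalt): t_2 = 3.56 × 0.12 / 0.009212 = 46.37 d
  layer 3 (medium sand): t_3 = 11.7 × 0.21 / 0.009212 = 266.7 d
  layer 4 (silty sand): t_4 = 11.1 × 0.14 / 0.009212 = 168.7 d
Total t = Σ t_i = 540.0 days = 1.478 years.

1.48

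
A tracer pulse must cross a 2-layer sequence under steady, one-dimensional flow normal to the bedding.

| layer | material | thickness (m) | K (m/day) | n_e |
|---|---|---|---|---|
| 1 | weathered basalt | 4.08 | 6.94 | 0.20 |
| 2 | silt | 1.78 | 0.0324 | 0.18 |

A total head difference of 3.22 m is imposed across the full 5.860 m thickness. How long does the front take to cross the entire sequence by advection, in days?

With flow normal to the layers, continuity requires the same specific discharge q through every layer.
Σ(b_i/K_i) = 4.08/6.94 + 1.78/0.0324 = 55.53 d.
q = Δh / Σ(b_i/K_i) = 3.22 / 55.53 = 0.05799 m/day.
In each layer the seepage velocity is v_i = q/n_i, so the layer transit time is t_i = b_i·n_i / q:
  layer 1 (weathered basalt): t_1 = 4.08 × 0.20 / 0.05799 = 14.07 d
  layer 2 (silt): t_2 = 1.78 × 0.18 / 0.05799 = 5.525 d
Total t = Σ t_i = 19.60 days.

19.6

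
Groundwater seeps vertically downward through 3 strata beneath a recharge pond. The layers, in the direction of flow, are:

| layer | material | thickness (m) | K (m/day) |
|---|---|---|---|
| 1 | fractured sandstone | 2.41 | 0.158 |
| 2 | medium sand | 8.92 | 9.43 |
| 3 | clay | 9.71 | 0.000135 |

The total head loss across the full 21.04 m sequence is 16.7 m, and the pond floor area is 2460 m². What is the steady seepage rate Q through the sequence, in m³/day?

0.571

Flow is perpendicular to layering, so the layers act in series and the equivalent K is the thickness-weighted harmonic mean.
Total thickness L = 2.41 + 8.92 + 9.71 = 21.04 m.
Σ(b_i/K_i) = 2.41/0.158 + 8.92/9.43 + 9.71/0.000135 = 71942 d.
K_eq = L / Σ(b_i/K_i) = 21.04 / 71942 = 0.0002925 m/day.
Q = K_eq · A · (Δh/L) = 0.0002925 × 2460 × (16.7/21.04) = 0.5710 m³/day.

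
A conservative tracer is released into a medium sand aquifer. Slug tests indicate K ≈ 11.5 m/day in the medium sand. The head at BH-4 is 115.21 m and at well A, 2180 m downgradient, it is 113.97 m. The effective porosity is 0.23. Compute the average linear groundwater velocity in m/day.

0.0284

Hydraulic gradient i = (115.21 − 113.97) / 2180 = 1.24 / 2180 = 0.0005688.
Darcy flux q = K · i = 11.50 × 0.0005688 = 0.006541 m/day.
Seepage velocity v = q / n_e = 0.006541 / 0.23 = 0.02844 m/day.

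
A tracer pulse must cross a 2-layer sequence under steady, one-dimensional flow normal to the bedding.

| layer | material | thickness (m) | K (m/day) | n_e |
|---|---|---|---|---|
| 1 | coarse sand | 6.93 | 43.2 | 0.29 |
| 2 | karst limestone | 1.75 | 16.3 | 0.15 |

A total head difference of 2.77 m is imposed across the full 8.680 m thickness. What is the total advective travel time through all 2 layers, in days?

With flow normal to the layers, continuity requires the same specific discharge q through every layer.
Σ(b_i/K_i) = 6.93/43.2 + 1.75/16.3 = 0.2678 d.
q = Δh / Σ(b_i/K_i) = 2.77 / 0.2678 = 10.34 m/day.
In each layer the seepage velocity is v_i = q/n_i, so the layer transit time is t_i = b_i·n_i / q:
  layer 1 (coarse sand): t_1 = 6.93 × 0.29 / 10.34 = 0.1943 d
  layer 2 (karst limestone): t_2 = 1.75 × 0.15 / 10.34 = 0.02538 d
Total t = Σ t_i = 0.2197 days.

0.220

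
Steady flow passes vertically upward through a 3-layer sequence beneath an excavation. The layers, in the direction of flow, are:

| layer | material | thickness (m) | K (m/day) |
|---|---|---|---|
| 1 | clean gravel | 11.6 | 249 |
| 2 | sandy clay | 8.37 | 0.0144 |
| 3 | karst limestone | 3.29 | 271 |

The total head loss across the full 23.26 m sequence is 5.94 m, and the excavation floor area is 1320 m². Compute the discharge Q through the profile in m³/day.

13.5

Flow is perpendicular to layering, so the layers act in series and the equivalent K is the thickness-weighted harmonic mean.
Total thickness L = 11.6 + 8.37 + 3.29 = 23.26 m.
Σ(b_i/K_i) = 11.6/249 + 8.37/0.0144 + 3.29/271 = 581.3 d.
K_eq = L / Σ(b_i/K_i) = 23.26 / 581.3 = 0.04001 m/day.
Q = K_eq · A · (Δh/L) = 0.04001 × 1320 × (5.94/23.26) = 13.49 m³/day.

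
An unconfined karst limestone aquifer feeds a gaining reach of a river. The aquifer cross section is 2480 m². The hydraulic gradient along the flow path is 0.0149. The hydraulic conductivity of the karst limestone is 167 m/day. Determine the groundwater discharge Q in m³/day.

Hydraulic gradient i = 0.0149.
Darcy's law: Q = K · A · i = 167.0 × 2480 × 0.01490 = 6171 m³/day.

6170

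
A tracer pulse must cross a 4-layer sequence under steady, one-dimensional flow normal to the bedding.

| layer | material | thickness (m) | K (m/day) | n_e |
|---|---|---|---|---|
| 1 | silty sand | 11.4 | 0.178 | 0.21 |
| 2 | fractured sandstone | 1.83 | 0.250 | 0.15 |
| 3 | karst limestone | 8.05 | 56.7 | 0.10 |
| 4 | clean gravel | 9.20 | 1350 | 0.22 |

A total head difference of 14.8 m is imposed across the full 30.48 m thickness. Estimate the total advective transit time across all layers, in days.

With flow normal to the layers, continuity requires the same specific discharge q through every layer.
Σ(b_i/K_i) = 11.4/0.178 + 1.83/0.250 + 8.05/56.7 + 9.20/1350 = 71.51 d.
q = Δh / Σ(b_i/K_i) = 14.8 / 71.51 = 0.2070 m/day.
In each layer the seepage velocity is v_i = q/n_i, so the layer transit time is t_i = b_i·n_i / q:
  layer 1 (silty sand): t_1 = 11.4 × 0.21 / 0.2070 = 11.57 d
  layer 2 (fractured sandstone): t_2 = 1.83 × 0.15 / 0.2070 = 1.326 d
  layer 3 (karst limestone): t_3 = 8.05 × 0.10 / 0.2070 = 3.890 d
  layer 4 (clean gravel): t_4 = 9.20 × 0.22 / 0.2070 = 9.780 d
Total t = Σ t_i = 26.56 days.

26.6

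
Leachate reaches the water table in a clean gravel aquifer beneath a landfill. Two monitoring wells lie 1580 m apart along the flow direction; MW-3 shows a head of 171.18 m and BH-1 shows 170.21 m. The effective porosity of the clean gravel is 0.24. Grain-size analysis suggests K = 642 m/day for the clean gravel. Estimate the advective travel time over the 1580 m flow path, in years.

Hydraulic gradient i = (171.18 − 170.21) / 1580 = 0.97 / 1580 = 0.0006139.
Darcy flux q = K · i = 642.0 × 0.0006139 = 0.3941 m/day.
Seepage velocity v = q / n_e = 0.3941 / 0.24 = 1.642 m/day.
Travel time t = L / v = 1580 / 1.642 = 962.1 days = 2.634 years.

2.63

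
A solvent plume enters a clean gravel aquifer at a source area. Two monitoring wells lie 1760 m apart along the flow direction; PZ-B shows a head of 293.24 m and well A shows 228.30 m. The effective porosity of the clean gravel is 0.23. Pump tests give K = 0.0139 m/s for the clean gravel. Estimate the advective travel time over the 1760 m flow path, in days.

9.14

Convert K: 0.0139 m/s × 86400 = 1201 m/day.
Hydraulic gradient i = (293.24 − 228.30) / 1760 = 64.94 / 1760 = 0.03690.
Darcy flux q = K · i = 1201 × 0.03690 = 44.31 m/day.
Seepage velocity v = q / n_e = 44.31 / 0.23 = 192.7 m/day.
Travel time t = L / v = 1760 / 192.7 = 9.135 days.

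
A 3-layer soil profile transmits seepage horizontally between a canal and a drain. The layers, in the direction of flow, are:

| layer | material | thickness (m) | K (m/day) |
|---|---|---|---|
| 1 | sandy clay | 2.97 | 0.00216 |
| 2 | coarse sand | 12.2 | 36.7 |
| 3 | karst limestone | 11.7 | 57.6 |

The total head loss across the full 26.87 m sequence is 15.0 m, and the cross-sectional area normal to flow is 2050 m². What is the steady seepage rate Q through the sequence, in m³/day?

Flow is perpendicular to layering, so the layers act in series and the equivalent K is the thickness-weighted harmonic mean.
Total thickness L = 2.97 + 12.2 + 11.7 = 26.87 m.
Σ(b_i/K_i) = 2.97/0.00216 + 12.2/36.7 + 11.7/57.6 = 1376 d.
K_eq = L / Σ(b_i/K_i) = 26.87 / 1376 = 0.01953 m/day.
Q = K_eq · A · (Δh/L) = 0.01953 × 2050 × (15.0/26.87) = 22.35 m³/day.

22.4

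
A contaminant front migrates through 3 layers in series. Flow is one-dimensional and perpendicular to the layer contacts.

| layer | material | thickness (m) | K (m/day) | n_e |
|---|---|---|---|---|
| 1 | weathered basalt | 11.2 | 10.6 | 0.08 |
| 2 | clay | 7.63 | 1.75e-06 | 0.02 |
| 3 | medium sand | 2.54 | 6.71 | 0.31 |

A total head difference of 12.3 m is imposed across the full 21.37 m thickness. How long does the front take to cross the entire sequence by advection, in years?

1780

With flow normal to the layers, continuity requires the same specific discharge q through every layer.
Σ(b_i/K_i) = 11.2/10.6 + 7.63/1.75e-06 + 2.54/6.71 = 4.360e+06 d.
q = Δh / Σ(b_i/K_i) = 12.3 / 4.360e+06 = 2.821e-06 m/day.
In each layer the seepage velocity is v_i = q/n_i, so the layer transit time is t_i = b_i·n_i / q:
  layer 1 (weathered basalt): t_1 = 11.2 × 0.08 / 2.821e-06 = 3.176e+05 d
  layer 2 (clay): t_2 = 7.63 × 0.02 / 2.821e-06 = 54092 d
  layer 3 (medium sand): t_3 = 2.54 × 0.31 / 2.821e-06 = 2.791e+05 d
Total t = Σ t_i = 6.508e+05 days = 1782 years.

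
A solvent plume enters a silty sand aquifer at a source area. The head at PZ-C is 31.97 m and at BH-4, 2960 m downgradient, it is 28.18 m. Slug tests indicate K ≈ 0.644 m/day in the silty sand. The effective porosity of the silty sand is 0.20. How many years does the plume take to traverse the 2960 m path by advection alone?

1970

Hydraulic gradient i = (31.97 − 28.18) / 2960 = 3.79 / 2960 = 0.001280.
Darcy flux q = K · i = 0.6440 × 0.001280 = 0.0008246 m/day.
Seepage velocity v = q / n_e = 0.0008246 / 0.20 = 0.004123 m/day.
Travel time t = L / v = 2960 / 0.004123 = 7.179e+05 days = 1966 years.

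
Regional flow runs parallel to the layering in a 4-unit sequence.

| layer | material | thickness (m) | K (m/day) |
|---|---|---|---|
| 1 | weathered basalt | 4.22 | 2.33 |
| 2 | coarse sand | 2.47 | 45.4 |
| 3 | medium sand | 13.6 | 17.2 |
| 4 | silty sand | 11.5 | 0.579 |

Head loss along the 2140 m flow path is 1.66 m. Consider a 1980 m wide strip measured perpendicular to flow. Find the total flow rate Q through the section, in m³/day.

Flow is parallel to layering, so each bed carries its own Darcy discharge and the transmissivities add.
Σ(K_i·b_i) = 2.33×4.22 + 45.4×2.47 + 17.2×13.6 + 0.579×11.5 = 362.5 m²/day.
Hydraulic gradient i = Δh / L = 1.66 / 2140 = 0.0007757.
Q = Σ(K_i·b_i) · W · i = 362.5 × 1980 × 0.0007757 = 556.8 m³/day.

557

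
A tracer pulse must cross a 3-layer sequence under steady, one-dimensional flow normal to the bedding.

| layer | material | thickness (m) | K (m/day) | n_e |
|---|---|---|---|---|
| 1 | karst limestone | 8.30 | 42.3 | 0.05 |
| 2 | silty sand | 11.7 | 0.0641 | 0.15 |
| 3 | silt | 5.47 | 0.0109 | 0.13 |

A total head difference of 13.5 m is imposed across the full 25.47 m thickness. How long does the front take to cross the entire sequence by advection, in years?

With flow normal to the layers, continuity requires the same specific discharge q through every layer.
Σ(b_i/K_i) = 8.30/42.3 + 11.7/0.0641 + 5.47/0.0109 = 684.6 d.
q = Δh / Σ(b_i/K_i) = 13.5 / 684.6 = 0.01972 m/day.
In each layer the seepage velocity is v_i = q/n_i, so the layer transit time is t_i = b_i·n_i / q:
  layer 1 (karst limestone): t_1 = 8.30 × 0.05 / 0.01972 = 21.04 d
  layer 2 (silty sand): t_2 = 11.7 × 0.15 / 0.01972 = 88.99 d
  layer 3 (silt): t_3 = 5.47 × 0.13 / 0.01972 = 36.06 d
Total t = Σ t_i = 146.1 days = 0.4000 years.

0.400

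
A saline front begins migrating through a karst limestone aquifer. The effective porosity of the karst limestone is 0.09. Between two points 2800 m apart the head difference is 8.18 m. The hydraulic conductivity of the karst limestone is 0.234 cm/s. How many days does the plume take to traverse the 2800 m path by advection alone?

Convert K: 0.234 cm/s × 864 = 202.2 m/day.
Hydraulic gradient i = Δh / L = 8.18 / 2800 = 0.002921.
Darcy flux q = K · i = 202.2 × 0.002921 = 0.5906 m/day.
Seepage velocity v = q / n_e = 0.5906 / 0.09 = 6.563 m/day.
Travel time t = L / v = 2800 / 6.563 = 426.7 days.

427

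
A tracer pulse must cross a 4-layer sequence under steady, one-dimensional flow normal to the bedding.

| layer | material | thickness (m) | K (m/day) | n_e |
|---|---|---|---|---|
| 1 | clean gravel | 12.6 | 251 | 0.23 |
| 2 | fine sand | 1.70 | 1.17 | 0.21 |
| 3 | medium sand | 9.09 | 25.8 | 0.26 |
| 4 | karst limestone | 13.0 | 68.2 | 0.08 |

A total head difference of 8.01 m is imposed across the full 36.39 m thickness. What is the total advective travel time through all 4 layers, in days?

1.70

With flow normal to the layers, continuity requires the same specific discharge q through every layer.
Σ(b_i/K_i) = 12.6/251 + 1.70/1.17 + 9.09/25.8 + 13.0/68.2 = 2.046 d.
q = Δh / Σ(b_i/K_i) = 8.01 / 2.046 = 3.915 m/day.
In each layer the seepage velocity is v_i = q/n_i, so the layer transit time is t_i = b_i·n_i / q:
  layer 1 (clean gravel): t_1 = 12.6 × 0.23 / 3.915 = 0.7403 d
  layer 2 (fine sand): t_2 = 1.70 × 0.21 / 3.915 = 0.09119 d
  layer 3 (medium sand): t_3 = 9.09 × 0.26 / 3.915 = 0.6037 d
  layer 4 (karst limestone): t_4 = 13.0 × 0.08 / 3.915 = 0.2657 d
Total t = Σ t_i = 1.701 days.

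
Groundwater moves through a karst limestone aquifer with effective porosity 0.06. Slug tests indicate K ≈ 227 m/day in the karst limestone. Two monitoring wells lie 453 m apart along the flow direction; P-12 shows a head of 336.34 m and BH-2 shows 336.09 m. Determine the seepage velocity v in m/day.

2.09

Hydraulic gradient i = (336.34 − 336.09) / 453 = 0.25 / 453 = 0.0005519.
Darcy flux q = K · i = 227.0 × 0.0005519 = 0.1253 m/day.
Seepage velocity v = q / n_e = 0.1253 / 0.06 = 2.088 m/day.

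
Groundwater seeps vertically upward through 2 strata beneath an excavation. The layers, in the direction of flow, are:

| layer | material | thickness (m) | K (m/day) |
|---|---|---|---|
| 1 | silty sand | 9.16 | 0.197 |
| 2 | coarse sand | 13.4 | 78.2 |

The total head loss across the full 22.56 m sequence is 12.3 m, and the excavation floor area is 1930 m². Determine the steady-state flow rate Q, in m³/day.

Flow is perpendicular to layering, so the layers act in series and the equivalent K is the thickness-weighted harmonic mean.
Total thickness L = 9.16 + 13.4 = 22.56 m.
Σ(b_i/K_i) = 9.16/0.197 + 13.4/78.2 = 46.67 d.
K_eq = L / Σ(b_i/K_i) = 22.56 / 46.67 = 0.4834 m/day.
Q = K_eq · A · (Δh/L) = 0.4834 × 1930 × (12.3/22.56) = 508.7 m³/day.

509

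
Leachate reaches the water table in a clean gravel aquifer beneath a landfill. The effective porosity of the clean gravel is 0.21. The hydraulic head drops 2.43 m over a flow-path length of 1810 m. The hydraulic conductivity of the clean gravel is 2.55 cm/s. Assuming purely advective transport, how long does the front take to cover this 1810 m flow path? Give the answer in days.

129

Convert K: 2.55 cm/s × 864 = 2203 m/day.
Hydraulic gradient i = Δh / L = 2.43 / 1810 = 0.001343.
Darcy flux q = K · i = 2203 × 0.001343 = 2.958 m/day.
Seepage velocity v = q / n_e = 2.958 / 0.21 = 14.09 m/day.
Travel time t = L / v = 1810 / 14.09 = 128.5 days.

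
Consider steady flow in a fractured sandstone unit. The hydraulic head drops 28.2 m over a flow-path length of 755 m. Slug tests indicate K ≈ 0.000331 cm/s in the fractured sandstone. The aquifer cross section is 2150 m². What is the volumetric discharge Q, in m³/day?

23.0

Convert K: 0.000331 cm/s × 864 = 0.2860 m/day.
Hydraulic gradient i = Δh / L = 28.2 / 755 = 0.03735.
Darcy's law: Q = K · A · i = 0.2860 × 2150 × 0.03735 = 22.97 m³/day.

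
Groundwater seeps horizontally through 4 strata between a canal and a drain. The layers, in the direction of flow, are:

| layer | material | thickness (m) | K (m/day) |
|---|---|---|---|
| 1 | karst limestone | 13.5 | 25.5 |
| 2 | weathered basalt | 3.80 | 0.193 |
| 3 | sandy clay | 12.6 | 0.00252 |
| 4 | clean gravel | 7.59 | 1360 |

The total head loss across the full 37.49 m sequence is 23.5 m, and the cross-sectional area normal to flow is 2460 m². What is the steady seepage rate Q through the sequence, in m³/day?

Flow is perpendicular to layering, so the layers act in series and the equivalent K is the thickness-weighted harmonic mean.
Total thickness L = 13.5 + 3.80 + 12.6 + 7.59 = 37.49 m.
Σ(b_i/K_i) = 13.5/25.5 + 3.80/0.193 + 12.6/0.00252 + 7.59/1360 = 5020 d.
K_eq = L / Σ(b_i/K_i) = 37.49 / 5020 = 0.007468 m/day.
Q = K_eq · A · (Δh/L) = 0.007468 × 2460 × (23.5/37.49) = 11.52 m³/day.

11.5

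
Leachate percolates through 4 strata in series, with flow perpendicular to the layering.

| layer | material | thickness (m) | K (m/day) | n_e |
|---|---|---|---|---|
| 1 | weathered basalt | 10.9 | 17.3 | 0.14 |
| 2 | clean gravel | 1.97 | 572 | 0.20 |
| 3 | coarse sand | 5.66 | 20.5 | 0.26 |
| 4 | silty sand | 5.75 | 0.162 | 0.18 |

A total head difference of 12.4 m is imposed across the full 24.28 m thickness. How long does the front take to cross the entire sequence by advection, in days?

13.0

With flow normal to the layers, continuity requires the same specific discharge q through every layer.
Σ(b_i/K_i) = 10.9/17.3 + 1.97/572 + 5.66/20.5 + 5.75/0.162 = 36.40 d.
q = Δh / Σ(b_i/K_i) = 12.4 / 36.40 = 0.3406 m/day.
In each layer the seepage velocity is v_i = q/n_i, so the layer transit time is t_i = b_i·n_i / q:
  layer 1 (weathered basalt): t_1 = 10.9 × 0.14 / 0.3406 = 4.480 d
  layer 2 (clean gravel): t_2 = 1.97 × 0.20 / 0.3406 = 1.157 d
  layer 3 (coarse sand): t_3 = 5.66 × 0.26 / 0.3406 = 4.320 d
  layer 4 (silty sand): t_4 = 5.75 × 0.18 / 0.3406 = 3.039 d
Total t = Σ t_i = 13.00 days.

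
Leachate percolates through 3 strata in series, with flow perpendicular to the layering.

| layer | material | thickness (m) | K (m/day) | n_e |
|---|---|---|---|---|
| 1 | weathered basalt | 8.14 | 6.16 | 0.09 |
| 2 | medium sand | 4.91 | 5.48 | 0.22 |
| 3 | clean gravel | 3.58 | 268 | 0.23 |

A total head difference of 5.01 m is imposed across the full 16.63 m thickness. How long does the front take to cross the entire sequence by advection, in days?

With flow normal to the layers, continuity requires the same specific discharge q through every layer.
Σ(b_i/K_i) = 8.14/6.16 + 4.91/5.48 + 3.58/268 = 2.231 d.
q = Δh / Σ(b_i/K_i) = 5.01 / 2.231 = 2.246 m/day.
In each layer the seepage velocity is v_i = q/n_i, so the layer transit time is t_i = b_i·n_i / q:
  layer 1 (weathered basalt): t_1 = 8.14 × 0.09 / 2.246 = 0.3262 d
  layer 2 (medium sand): t_2 = 4.91 × 0.22 / 2.246 = 0.4810 d
  layer 3 (clean gravel): t_3 = 3.58 × 0.23 / 2.246 = 0.3666 d
Total t = Σ t_i = 1.174 days.

1.17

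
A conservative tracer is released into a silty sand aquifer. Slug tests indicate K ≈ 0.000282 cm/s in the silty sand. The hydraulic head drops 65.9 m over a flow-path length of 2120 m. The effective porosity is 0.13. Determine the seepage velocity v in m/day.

0.0583

Convert K: 0.000282 cm/s × 864 = 0.2436 m/day.
Hydraulic gradient i = Δh / L = 65.9 / 2120 = 0.03108.
Darcy flux q = K · i = 0.2436 × 0.03108 = 0.007574 m/day.
Seepage velocity v = q / n_e = 0.007574 / 0.13 = 0.05826 m/day.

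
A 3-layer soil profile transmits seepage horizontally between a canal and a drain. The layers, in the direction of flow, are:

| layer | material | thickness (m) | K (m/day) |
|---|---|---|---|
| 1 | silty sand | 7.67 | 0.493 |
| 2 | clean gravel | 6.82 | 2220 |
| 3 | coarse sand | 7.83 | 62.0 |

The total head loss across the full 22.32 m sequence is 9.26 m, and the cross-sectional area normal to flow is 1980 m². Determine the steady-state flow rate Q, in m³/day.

1170

Flow is perpendicular to layering, so the layers act in series and the equivalent K is the thickness-weighted harmonic mean.
Total thickness L = 7.67 + 6.82 + 7.83 = 22.32 m.
Σ(b_i/K_i) = 7.67/0.493 + 6.82/2220 + 7.83/62.0 = 15.69 d.
K_eq = L / Σ(b_i/K_i) = 22.32 / 15.69 = 1.423 m/day.
Q = K_eq · A · (Δh/L) = 1.423 × 1980 × (9.26/22.32) = 1169 m³/day.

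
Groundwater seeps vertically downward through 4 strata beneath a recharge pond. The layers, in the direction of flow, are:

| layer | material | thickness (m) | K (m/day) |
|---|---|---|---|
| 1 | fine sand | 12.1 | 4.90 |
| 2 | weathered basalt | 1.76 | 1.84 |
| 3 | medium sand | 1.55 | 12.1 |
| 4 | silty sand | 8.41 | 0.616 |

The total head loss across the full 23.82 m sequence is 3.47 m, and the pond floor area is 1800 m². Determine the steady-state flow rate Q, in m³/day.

363

Flow is perpendicular to layering, so the layers act in series and the equivalent K is the thickness-weighted harmonic mean.
Total thickness L = 12.1 + 1.76 + 1.55 + 8.41 = 23.82 m.
Σ(b_i/K_i) = 12.1/4.90 + 1.76/1.84 + 1.55/12.1 + 8.41/0.616 = 17.21 d.
K_eq = L / Σ(b_i/K_i) = 23.82 / 17.21 = 1.384 m/day.
Q = K_eq · A · (Δh/L) = 1.384 × 1800 × (3.47/23.82) = 363.0 m³/day.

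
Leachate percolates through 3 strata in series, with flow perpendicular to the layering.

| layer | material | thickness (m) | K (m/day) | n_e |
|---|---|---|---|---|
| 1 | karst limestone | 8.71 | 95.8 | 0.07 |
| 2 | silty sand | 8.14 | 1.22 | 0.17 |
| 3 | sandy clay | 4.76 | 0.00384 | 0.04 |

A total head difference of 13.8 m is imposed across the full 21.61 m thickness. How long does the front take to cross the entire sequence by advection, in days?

With flow normal to the layers, continuity requires the same specific discharge q through every layer.
Σ(b_i/K_i) = 8.71/95.8 + 8.14/1.22 + 4.76/0.00384 = 1246 d.
q = Δh / Σ(b_i/K_i) = 13.8 / 1246 = 0.01107 m/day.
In each layer the seepage velocity is v_i = q/n_i, so the layer transit time is t_i = b_i·n_i / q:
  layer 1 (karst limestone): t_1 = 8.71 × 0.07 / 0.01107 = 55.07 d
  layer 2 (silty sand): t_2 = 8.14 × 0.17 / 0.01107 = 125.0 d
  layer 3 (sandy clay): t_3 = 4.76 × 0.04 / 0.01107 = 17.20 d
Total t = Σ t_i = 197.2 days.

197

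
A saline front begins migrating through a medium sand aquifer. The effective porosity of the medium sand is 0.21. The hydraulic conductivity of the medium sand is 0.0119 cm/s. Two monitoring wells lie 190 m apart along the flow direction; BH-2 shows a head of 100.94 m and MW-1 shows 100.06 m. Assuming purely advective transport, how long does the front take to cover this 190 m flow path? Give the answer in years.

Convert K: 0.0119 cm/s × 864 = 10.28 m/day.
Hydraulic gradient i = (100.94 − 100.06) / 190 = 0.88 / 190 = 0.004632.
Darcy flux q = K · i = 10.28 × 0.004632 = 0.04762 m/day.
Seepage velocity v = q / n_e = 0.04762 / 0.21 = 0.2268 m/day.
Travel time t = L / v = 190 / 0.2268 = 837.9 days = 2.294 years.

2.29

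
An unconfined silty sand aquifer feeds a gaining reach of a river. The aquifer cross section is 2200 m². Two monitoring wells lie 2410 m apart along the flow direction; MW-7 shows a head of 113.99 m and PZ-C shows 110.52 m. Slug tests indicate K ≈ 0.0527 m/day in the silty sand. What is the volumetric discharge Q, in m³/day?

Hydraulic gradient i = (113.99 − 110.52) / 2410 = 3.47 / 2410 = 0.001440.
Darcy's law: Q = K · A · i = 0.05270 × 2200 × 0.001440 = 0.1669 m³/day.

0.167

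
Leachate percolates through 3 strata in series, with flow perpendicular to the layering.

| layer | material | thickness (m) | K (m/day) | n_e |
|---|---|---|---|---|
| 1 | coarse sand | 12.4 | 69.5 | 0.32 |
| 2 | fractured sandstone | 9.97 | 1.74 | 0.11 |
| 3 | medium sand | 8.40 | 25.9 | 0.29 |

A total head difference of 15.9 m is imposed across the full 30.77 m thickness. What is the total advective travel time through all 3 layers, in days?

With flow normal to the layers, continuity requires the same specific discharge q through every layer.
Σ(b_i/K_i) = 12.4/69.5 + 9.97/1.74 + 8.40/25.9 = 6.233 d.
q = Δh / Σ(b_i/K_i) = 15.9 / 6.233 = 2.551 m/day.
In each layer the seepage velocity is v_i = q/n_i, so the layer transit time is t_i = b_i·n_i / q:
  layer 1 (coarse sand): t_1 = 12.4 × 0.32 / 2.551 = 1.555 d
  layer 2 (fractured sandstone): t_2 = 9.97 × 0.11 / 2.551 = 0.4299 d
  layer 3 (medium sand): t_3 = 8.40 × 0.29 / 2.551 = 0.9549 d
Total t = Σ t_i = 2.940 days.

2.94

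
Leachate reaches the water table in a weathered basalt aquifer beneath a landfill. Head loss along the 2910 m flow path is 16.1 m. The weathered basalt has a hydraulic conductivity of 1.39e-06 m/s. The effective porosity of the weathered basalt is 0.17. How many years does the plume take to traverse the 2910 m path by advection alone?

2040

Convert K: 1.39e-06 m/s × 86400 = 0.1201 m/day.
Hydraulic gradient i = Δh / L = 16.1 / 2910 = 0.005533.
Darcy flux q = K · i = 0.1201 × 0.005533 = 0.0006644 m/day.
Seepage velocity v = q / n_e = 0.0006644 / 0.17 = 0.003909 m/day.
Travel time t = L / v = 2910 / 0.003909 = 7.445e+05 days = 2038 years.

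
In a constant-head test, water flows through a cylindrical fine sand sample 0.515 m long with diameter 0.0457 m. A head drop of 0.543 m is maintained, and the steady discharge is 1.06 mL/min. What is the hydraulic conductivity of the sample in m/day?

Cross-sectional area A = π·(d/2)² = π × (0.0457/2)² = 0.001640 m².
Convert discharge: 1.06 mL/min = 1.767e-08 m³/s.
Darcy's law rearranged: K = Q·L / (A·Δh) = 1.767e-08 × 0.515 / (0.001640 × 0.543) = 1.022e-05 m/s = 0.8826 m/day.

0.883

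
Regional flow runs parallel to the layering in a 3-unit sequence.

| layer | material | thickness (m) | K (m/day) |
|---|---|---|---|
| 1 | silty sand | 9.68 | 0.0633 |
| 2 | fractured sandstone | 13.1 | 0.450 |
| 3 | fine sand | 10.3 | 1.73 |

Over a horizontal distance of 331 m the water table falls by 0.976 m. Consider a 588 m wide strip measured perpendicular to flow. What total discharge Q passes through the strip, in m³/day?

Flow is parallel to layering, so each bed carries its own Darcy discharge and the transmissivities add.
Σ(K_i·b_i) = 0.0633×9.68 + 0.450×13.1 + 1.73×10.3 = 24.33 m²/day.
Hydraulic gradient i = Δh / L = 0.976 / 331 = 0.002949.
Q = Σ(K_i·b_i) · W · i = 24.33 × 588 × 0.002949 = 42.18 m³/day.

42.2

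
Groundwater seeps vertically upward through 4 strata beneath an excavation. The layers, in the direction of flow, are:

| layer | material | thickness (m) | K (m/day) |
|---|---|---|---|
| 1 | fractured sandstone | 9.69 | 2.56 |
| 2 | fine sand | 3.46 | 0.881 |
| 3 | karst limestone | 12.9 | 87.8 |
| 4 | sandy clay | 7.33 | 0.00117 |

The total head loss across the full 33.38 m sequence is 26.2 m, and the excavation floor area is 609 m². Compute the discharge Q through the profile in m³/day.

2.54

Flow is perpendicular to layering, so the layers act in series and the equivalent K is the thickness-weighted harmonic mean.
Total thickness L = 9.69 + 3.46 + 12.9 + 7.33 = 33.38 m.
Σ(b_i/K_i) = 9.69/2.56 + 3.46/0.881 + 12.9/87.8 + 7.33/0.00117 = 6273 d.
K_eq = L / Σ(b_i/K_i) = 33.38 / 6273 = 0.005321 m/day.
Q = K_eq · A · (Δh/L) = 0.005321 × 609 × (26.2/33.38) = 2.544 m³/day.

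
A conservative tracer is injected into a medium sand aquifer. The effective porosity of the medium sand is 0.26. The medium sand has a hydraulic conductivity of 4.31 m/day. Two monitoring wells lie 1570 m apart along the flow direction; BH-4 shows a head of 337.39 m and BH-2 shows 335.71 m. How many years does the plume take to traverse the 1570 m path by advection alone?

242

Hydraulic gradient i = (337.39 − 335.71) / 1570 = 1.68 / 1570 = 0.001070.
Darcy flux q = K · i = 4.310 × 0.001070 = 0.004612 m/day.
Seepage velocity v = q / n_e = 0.004612 / 0.26 = 0.01774 m/day.
Travel time t = L / v = 1570 / 0.01774 = 88509 days = 242.3 years.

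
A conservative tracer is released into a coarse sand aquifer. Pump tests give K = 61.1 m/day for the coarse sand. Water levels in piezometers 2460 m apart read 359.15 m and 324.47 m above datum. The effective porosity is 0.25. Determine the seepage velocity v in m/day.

3.45

Hydraulic gradient i = (359.15 − 324.47) / 2460 = 34.68 / 2460 = 0.01410.
Darcy flux q = K · i = 61.10 × 0.01410 = 0.8614 m/day.
Seepage velocity v = q / n_e = 0.8614 / 0.25 = 3.445 m/day.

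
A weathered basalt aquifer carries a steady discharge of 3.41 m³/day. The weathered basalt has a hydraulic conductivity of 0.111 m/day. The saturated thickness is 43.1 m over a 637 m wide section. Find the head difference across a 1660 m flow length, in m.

1.86

Cross-sectional area A = 637 × 43.1 = 27455 m².
From Q = K·A·i, i = Q / (K·A) = 3.41 / (0.1110 × 27455) = 0.001119.
Head loss Δh = i · L = 0.001119 × 1660 = 1.857 m.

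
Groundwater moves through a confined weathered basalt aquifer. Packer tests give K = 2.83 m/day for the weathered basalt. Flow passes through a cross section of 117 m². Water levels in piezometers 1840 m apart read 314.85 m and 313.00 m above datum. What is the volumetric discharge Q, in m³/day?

Hydraulic gradient i = (314.85 − 313.00) / 1840 = 1.85 / 1840 = 0.001005.
Darcy's law: Q = K · A · i = 2.830 × 117.0 × 0.001005 = 0.3329 m³/day.

0.333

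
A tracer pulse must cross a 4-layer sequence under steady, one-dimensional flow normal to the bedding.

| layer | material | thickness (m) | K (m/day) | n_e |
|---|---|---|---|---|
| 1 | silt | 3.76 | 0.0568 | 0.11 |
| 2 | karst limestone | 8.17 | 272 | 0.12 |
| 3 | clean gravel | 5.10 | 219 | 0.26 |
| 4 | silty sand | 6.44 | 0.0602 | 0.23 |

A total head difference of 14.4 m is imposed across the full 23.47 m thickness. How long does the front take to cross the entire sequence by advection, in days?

50.5

With flow normal to the layers, continuity requires the same specific discharge q through every layer.
Σ(b_i/K_i) = 3.76/0.0568 + 8.17/272 + 5.10/219 + 6.44/0.0602 = 173.2 d.
q = Δh / Σ(b_i/K_i) = 14.4 / 173.2 = 0.08313 m/day.
In each layer the seepage velocity is v_i = q/n_i, so the layer transit time is t_i = b_i·n_i / q:
  layer 1 (silt): t_1 = 3.76 × 0.11 / 0.08313 = 4.975 d
  layer 2 (karst limestone): t_2 = 8.17 × 0.12 / 0.08313 = 11.79 d
  layer 3 (clean gravel): t_3 = 5.10 × 0.26 / 0.08313 = 15.95 d
  layer 4 (silty sand): t_4 = 6.44 × 0.23 / 0.08313 = 17.82 d
Total t = Σ t_i = 50.54 days.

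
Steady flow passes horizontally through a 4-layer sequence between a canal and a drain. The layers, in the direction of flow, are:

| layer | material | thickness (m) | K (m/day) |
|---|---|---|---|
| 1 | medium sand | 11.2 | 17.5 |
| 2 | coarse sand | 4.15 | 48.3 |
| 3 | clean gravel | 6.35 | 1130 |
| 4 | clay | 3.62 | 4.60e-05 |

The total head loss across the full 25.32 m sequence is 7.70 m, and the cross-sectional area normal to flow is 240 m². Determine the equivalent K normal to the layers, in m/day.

Flow is perpendicular to layering, so the layers act in series and the equivalent K is the thickness-weighted harmonic mean.
Total thickness L = 11.2 + 4.15 + 6.35 + 3.62 = 25.32 m.
Σ(b_i/K_i) = 11.2/17.5 + 4.15/48.3 + 6.35/1130 + 3.62/4.60e-05 = 78696 d.
K_eq = L / Σ(b_i/K_i) = 25.32 / 78696 = 0.0003217 m/day.

0.000322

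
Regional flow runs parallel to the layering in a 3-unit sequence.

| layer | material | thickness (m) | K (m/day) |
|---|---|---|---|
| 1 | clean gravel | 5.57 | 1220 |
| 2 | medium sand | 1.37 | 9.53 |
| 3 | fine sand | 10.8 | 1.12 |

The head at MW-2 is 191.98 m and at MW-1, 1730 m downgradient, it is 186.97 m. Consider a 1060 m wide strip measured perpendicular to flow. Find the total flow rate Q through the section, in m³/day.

20900

Flow is parallel to layering, so each bed carries its own Darcy discharge and the transmissivities add.
Σ(K_i·b_i) = 1220×5.57 + 9.53×1.37 + 1.12×10.8 = 6821 m²/day.
Hydraulic gradient i = (191.98 − 186.97) / 1730 = 5.01 / 1730 = 0.002896.
Q = Σ(K_i·b_i) · W · i = 6821 × 1060 × 0.002896 = 20937 m³/day.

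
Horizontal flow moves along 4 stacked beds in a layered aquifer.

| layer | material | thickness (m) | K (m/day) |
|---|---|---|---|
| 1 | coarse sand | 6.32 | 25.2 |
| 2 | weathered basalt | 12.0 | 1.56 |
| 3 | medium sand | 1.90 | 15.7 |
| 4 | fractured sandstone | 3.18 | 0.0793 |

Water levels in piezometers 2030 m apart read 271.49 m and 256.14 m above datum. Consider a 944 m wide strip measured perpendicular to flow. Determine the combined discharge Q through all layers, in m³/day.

1490

Flow is parallel to layering, so each bed carries its own Darcy discharge and the transmissivities add.
Σ(K_i·b_i) = 25.2×6.32 + 1.56×12.0 + 15.7×1.90 + 0.0793×3.18 = 208.1 m²/day.
Hydraulic gradient i = (271.49 − 256.14) / 2030 = 15.35 / 2030 = 0.007562.
Q = Σ(K_i·b_i) · W · i = 208.1 × 944 × 0.007562 = 1485 m³/day.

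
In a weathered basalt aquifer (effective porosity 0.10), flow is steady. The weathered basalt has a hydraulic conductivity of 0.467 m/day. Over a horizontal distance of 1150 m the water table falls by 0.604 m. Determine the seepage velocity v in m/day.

Hydraulic gradient i = Δh / L = 0.604 / 1150 = 0.0005252.
Darcy flux q = K · i = 0.4670 × 0.0005252 = 0.0002453 m/day.
Seepage velocity v = q / n_e = 0.0002453 / 0.10 = 0.002453 m/day.

0.00245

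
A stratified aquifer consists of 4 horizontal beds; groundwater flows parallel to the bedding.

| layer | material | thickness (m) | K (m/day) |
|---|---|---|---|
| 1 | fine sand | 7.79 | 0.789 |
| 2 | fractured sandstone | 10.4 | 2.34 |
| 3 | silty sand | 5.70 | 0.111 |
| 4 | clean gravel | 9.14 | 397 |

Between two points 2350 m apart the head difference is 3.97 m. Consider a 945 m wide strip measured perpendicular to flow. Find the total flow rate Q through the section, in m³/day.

5840

Flow is parallel to layering, so each bed carries its own Darcy discharge and the transmissivities add.
Σ(K_i·b_i) = 0.789×7.79 + 2.34×10.4 + 0.111×5.70 + 397×9.14 = 3660 m²/day.
Hydraulic gradient i = Δh / L = 3.97 / 2350 = 0.001689.
Q = Σ(K_i·b_i) · W · i = 3660 × 945 × 0.001689 = 5843 m³/day.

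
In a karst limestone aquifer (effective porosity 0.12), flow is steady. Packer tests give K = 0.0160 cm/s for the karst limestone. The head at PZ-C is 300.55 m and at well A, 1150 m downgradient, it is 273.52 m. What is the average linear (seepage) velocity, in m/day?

2.71

Convert K: 0.0160 cm/s × 864 = 13.82 m/day.
Hydraulic gradient i = (300.55 − 273.52) / 1150 = 27.03 / 1150 = 0.02350.
Darcy flux q = K · i = 13.82 × 0.02350 = 0.3249 m/day.
Seepage velocity v = q / n_e = 0.3249 / 0.12 = 2.708 m/day.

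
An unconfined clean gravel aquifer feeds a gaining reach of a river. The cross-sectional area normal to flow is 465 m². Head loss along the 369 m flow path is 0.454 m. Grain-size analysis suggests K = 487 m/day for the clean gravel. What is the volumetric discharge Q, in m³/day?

Hydraulic gradient i = Δh / L = 0.454 / 369 = 0.001230.
Darcy's law: Q = K · A · i = 487.0 × 465.0 × 0.001230 = 278.6 m³/day.

279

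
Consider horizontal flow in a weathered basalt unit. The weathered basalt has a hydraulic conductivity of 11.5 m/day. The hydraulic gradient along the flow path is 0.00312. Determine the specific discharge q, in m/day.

0.0359

Hydraulic gradient i = 0.00312.
Specific discharge q = K · i = 11.50 × 0.003120 = 0.03588 m/day.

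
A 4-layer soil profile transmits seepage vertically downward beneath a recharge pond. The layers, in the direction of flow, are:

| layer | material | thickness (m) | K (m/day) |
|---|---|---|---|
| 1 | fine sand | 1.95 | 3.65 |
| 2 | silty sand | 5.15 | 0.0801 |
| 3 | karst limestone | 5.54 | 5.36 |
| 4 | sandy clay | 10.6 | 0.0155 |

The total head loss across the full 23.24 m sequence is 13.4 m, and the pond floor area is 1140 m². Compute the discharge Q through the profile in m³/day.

Flow is perpendicular to layering, so the layers act in series and the equivalent K is the thickness-weighted harmonic mean.
Total thickness L = 1.95 + 5.15 + 5.54 + 10.6 = 23.24 m.
Σ(b_i/K_i) = 1.95/3.65 + 5.15/0.0801 + 5.54/5.36 + 10.6/0.0155 = 749.7 d.
K_eq = L / Σ(b_i/K_i) = 23.24 / 749.7 = 0.03100 m/day.
Q = K_eq · A · (Δh/L) = 0.03100 × 1140 × (13.4/23.24) = 20.38 m³/day.

20.4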